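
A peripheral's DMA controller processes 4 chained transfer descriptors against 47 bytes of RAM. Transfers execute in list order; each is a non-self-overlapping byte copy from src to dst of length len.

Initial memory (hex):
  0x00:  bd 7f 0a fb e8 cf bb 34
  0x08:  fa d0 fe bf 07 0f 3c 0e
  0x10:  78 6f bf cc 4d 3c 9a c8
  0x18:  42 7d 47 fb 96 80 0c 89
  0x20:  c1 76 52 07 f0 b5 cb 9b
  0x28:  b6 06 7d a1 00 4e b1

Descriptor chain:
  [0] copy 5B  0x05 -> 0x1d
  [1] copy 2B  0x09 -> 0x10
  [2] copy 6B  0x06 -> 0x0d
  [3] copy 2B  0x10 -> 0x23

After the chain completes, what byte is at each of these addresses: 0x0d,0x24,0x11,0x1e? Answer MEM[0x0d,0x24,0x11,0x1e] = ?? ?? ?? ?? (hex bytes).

#0 dst[0x1d+5] := {0xcf,0xbb,0x34,0xfa,0xd0}
#1 dst[0x10+2] := {0xd0,0xfe}
#2 dst[0x0d+6] := {0xbb,0x34,0xfa,0xd0,0xfe,0xbf}
#3 dst[0x23+2] := {0xd0,0xfe}
query mem[0x0d]=0xbb, mem[0x24]=0xfe, mem[0x11]=0xfe, mem[0x1e]=0xbb

MEM[0x0d,0x24,0x11,0x1e] = bb fe fe bb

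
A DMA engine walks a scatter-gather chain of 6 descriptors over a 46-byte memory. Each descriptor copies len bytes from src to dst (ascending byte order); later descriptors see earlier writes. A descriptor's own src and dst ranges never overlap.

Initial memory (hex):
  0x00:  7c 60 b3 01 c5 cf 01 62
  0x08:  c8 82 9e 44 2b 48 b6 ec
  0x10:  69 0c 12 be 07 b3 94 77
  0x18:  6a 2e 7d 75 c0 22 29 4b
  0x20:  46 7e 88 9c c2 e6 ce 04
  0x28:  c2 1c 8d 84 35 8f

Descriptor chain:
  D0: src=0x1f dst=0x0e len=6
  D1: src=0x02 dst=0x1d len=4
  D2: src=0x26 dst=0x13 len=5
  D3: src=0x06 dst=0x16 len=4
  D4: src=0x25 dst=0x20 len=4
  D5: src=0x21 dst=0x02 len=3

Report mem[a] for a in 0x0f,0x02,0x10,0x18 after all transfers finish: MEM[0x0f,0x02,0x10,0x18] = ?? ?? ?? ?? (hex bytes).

#0 dst[0x0e+6] := {0x4b,0x46,0x7e,0x88,0x9c,0xc2}
#1 dst[0x1d+4] := {0xb3,0x01,0xc5,0xcf}
#2 dst[0x13+5] := {0xce,0x04,0xc2,0x1c,0x8d}
#3 dst[0x16+4] := {0x01,0x62,0xc8,0x82}
#4 dst[0x20+4] := {0xe6,0xce,0x04,0xc2}
#5 dst[0x02+3] := {0xce,0x04,0xc2}
query mem[0x0f]=0x46, mem[0x02]=0xce, mem[0x10]=0x7e, mem[0x18]=0xc8

MEM[0x0f,0x02,0x10,0x18] = 46 ce 7e c8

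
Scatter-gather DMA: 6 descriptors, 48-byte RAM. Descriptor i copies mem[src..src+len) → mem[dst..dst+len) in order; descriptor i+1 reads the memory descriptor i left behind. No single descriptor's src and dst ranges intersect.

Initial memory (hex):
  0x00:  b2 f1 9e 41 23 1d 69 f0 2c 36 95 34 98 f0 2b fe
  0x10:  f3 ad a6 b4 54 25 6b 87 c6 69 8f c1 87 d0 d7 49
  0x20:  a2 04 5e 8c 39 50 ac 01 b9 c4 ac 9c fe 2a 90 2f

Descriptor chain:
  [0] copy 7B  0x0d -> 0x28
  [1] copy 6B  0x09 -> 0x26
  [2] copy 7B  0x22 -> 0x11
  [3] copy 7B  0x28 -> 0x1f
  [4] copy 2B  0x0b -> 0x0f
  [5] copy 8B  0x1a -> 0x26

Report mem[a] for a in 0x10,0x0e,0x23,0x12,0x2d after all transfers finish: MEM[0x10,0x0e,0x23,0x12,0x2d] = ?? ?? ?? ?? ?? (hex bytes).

MEM[0x10,0x0e,0x23,0x12,0x2d] = 98 2b ad 8c f0

[0] 0x0d->0x28 len=7 : f0 2b fe f3 ad a6 b4
[1] 0x09->0x26 len=6 : 36 95 34 98 f0 2b
[2] 0x22->0x11 len=7 : 5e 8c 39 50 36 95 34
[3] 0x28->0x1f len=7 : 34 98 f0 2b ad a6 b4
[4] 0x0b->0x0f len=2 : 34 98
[5] 0x1a->0x26 len=8 : 8f c1 87 d0 d7 34 98 f0
query mem[0x10]=0x98, mem[0x0e]=0x2b, mem[0x23]=0xad, mem[0x12]=0x8c, mem[0x2d]=0xf0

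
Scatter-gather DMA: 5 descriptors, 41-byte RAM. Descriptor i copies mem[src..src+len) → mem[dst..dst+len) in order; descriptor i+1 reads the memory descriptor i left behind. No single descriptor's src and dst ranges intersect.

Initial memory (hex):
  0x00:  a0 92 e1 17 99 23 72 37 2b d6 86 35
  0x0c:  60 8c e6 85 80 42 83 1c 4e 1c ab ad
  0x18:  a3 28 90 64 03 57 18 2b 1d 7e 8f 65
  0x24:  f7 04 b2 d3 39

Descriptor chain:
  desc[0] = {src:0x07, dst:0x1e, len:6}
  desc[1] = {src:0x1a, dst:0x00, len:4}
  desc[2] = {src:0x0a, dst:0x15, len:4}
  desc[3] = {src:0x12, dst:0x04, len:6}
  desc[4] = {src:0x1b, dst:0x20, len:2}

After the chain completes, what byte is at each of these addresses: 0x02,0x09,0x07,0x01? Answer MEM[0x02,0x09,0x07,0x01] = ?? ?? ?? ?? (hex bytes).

MEM[0x02,0x09,0x07,0x01] = 03 60 86 64

D0: mem[0x1e..0x23] <- [37 2b d6 86 35 60]
D1: mem[0x00..0x03] <- [90 64 03 57]
D2: mem[0x15..0x18] <- [86 35 60 8c]
D3: mem[0x04..0x09] <- [83 1c 4e 86 35 60]
D4: mem[0x20..0x21] <- [64 03]
query mem[0x02]=0x03, mem[0x09]=0x60, mem[0x07]=0x86, mem[0x01]=0x64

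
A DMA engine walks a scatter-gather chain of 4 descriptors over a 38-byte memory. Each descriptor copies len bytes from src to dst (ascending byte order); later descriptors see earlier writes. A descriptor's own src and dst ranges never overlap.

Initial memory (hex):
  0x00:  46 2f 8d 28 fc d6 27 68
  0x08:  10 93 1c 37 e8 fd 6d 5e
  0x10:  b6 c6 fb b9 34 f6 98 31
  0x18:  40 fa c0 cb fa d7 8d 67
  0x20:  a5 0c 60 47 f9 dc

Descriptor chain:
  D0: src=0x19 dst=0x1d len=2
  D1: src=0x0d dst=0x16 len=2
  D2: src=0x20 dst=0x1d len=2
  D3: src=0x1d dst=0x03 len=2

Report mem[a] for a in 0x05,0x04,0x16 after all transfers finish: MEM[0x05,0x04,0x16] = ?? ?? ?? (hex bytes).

MEM[0x05,0x04,0x16] = d6 0c fd

[0] 0x19->0x1d len=2 : fa c0
[1] 0x0d->0x16 len=2 : fd 6d
[2] 0x20->0x1d len=2 : a5 0c
[3] 0x1d->0x03 len=2 : a5 0c
query mem[0x05]=0xd6, mem[0x04]=0x0c, mem[0x16]=0xfd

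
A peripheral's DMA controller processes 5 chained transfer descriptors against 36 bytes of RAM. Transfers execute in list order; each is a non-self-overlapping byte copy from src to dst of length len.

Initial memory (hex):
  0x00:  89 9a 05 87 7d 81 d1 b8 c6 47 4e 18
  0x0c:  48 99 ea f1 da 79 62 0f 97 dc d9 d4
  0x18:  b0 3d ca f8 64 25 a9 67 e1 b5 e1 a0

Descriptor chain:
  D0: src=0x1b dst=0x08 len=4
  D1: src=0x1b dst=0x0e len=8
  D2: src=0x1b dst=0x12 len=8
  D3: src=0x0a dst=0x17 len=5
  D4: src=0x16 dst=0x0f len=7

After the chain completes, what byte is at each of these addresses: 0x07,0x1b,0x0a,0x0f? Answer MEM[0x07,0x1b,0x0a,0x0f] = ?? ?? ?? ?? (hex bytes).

MEM[0x07,0x1b,0x0a,0x0f] = b8 f8 25 67

[0] 0x1b->0x08 len=4 : f8 64 25 a9
[1] 0x1b->0x0e len=8 : f8 64 25 a9 67 e1 b5 e1
[2] 0x1b->0x12 len=8 : f8 64 25 a9 67 e1 b5 e1
[3] 0x0a->0x17 len=5 : 25 a9 48 99 f8
[4] 0x16->0x0f len=7 : 67 25 a9 48 99 f8 64
query mem[0x07]=0xb8, mem[0x1b]=0xf8, mem[0x0a]=0x25, mem[0x0f]=0x67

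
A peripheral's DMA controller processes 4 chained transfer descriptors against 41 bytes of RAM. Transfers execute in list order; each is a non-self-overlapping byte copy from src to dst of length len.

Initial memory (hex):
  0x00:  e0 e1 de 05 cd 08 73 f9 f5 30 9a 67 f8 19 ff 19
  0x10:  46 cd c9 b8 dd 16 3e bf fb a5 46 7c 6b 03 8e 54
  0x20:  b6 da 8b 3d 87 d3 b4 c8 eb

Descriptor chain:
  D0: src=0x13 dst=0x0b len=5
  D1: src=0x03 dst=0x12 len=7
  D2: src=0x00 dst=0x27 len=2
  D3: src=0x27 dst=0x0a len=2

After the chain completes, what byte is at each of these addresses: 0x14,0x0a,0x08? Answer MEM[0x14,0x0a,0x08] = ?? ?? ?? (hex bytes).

[0] 0x13->0x0b len=5 : b8 dd 16 3e bf
[1] 0x03->0x12 len=7 : 05 cd 08 73 f9 f5 30
[2] 0x00->0x27 len=2 : e0 e1
[3] 0x27->0x0a len=2 : e0 e1
query mem[0x14]=0x08, mem[0x0a]=0xe0, mem[0x08]=0xf5

MEM[0x14,0x0a,0x08] = 08 e0 f5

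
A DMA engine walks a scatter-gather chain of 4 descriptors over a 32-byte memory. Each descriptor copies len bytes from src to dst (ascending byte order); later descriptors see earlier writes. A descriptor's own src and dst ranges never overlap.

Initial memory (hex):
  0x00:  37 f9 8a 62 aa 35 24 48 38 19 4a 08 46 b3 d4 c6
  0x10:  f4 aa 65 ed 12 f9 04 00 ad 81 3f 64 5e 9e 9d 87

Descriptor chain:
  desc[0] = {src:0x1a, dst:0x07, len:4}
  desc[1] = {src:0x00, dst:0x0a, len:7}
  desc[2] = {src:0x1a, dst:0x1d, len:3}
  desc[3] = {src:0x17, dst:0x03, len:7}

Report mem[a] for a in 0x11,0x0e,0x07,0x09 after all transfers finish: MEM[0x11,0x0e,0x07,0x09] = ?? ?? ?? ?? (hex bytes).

  after D0: wrote 4B at 0x07 = 3f645e9e
  after D1: wrote 7B at 0x0a = 37f98a62aa3524
  after D2: wrote 3B at 0x1d = 3f645e
  after D3: wrote 7B at 0x03 = 00ad813f645e3f
query mem[0x11]=0xaa, mem[0x0e]=0xaa, mem[0x07]=0x64, mem[0x09]=0x3f

MEM[0x11,0x0e,0x07,0x09] = aa aa 64 3f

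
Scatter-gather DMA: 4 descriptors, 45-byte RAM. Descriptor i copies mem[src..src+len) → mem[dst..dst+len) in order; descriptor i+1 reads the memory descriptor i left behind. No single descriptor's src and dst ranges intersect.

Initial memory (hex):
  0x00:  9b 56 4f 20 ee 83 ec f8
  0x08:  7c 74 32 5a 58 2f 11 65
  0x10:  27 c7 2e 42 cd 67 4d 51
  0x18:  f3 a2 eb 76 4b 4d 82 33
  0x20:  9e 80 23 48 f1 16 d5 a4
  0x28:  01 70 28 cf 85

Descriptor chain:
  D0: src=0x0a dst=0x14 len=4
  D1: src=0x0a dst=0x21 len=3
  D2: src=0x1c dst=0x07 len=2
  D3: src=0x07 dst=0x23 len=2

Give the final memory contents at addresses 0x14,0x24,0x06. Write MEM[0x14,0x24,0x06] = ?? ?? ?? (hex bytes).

MEM[0x14,0x24,0x06] = 32 4d ec

D0: mem[0x14..0x17] <- [32 5a 58 2f]
D1: mem[0x21..0x23] <- [32 5a 58]
D2: mem[0x07..0x08] <- [4b 4d]
D3: mem[0x23..0x24] <- [4b 4d]
query mem[0x14]=0x32, mem[0x24]=0x4d, mem[0x06]=0xec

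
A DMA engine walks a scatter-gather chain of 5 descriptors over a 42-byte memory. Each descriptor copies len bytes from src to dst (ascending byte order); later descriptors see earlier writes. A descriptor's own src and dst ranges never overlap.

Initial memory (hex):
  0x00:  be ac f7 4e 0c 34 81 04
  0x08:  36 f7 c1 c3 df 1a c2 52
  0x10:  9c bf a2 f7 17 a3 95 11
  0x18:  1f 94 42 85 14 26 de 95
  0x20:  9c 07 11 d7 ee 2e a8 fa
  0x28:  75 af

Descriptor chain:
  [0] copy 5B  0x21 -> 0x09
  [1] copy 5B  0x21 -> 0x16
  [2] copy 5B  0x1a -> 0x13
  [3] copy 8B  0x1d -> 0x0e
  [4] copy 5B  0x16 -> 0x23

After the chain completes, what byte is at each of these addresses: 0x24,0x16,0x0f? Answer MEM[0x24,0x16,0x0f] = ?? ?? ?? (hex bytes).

[0] 0x21->0x09 len=5 : 07 11 d7 ee 2e
[1] 0x21->0x16 len=5 : 07 11 d7 ee 2e
[2] 0x1a->0x13 len=5 : 2e 85 14 26 de
[3] 0x1d->0x0e len=8 : 26 de 95 9c 07 11 d7 ee
[4] 0x16->0x23 len=5 : 26 de d7 ee 2e
query mem[0x24]=0xde, mem[0x16]=0x26, mem[0x0f]=0xde

MEM[0x24,0x16,0x0f] = de 26 de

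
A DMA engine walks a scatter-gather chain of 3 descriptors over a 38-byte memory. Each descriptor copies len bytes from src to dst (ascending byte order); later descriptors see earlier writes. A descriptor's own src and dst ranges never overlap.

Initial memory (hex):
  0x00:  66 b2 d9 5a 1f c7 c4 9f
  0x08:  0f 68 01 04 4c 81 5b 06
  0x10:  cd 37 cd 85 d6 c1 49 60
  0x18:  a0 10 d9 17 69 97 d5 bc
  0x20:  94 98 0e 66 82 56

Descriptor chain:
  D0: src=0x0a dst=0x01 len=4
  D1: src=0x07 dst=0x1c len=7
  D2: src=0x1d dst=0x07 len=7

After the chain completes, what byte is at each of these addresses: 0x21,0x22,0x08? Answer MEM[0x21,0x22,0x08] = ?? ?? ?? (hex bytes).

[0] 0x0a->0x01 len=4 : 01 04 4c 81
[1] 0x07->0x1c len=7 : 9f 0f 68 01 04 4c 81
[2] 0x1d->0x07 len=7 : 0f 68 01 04 4c 81 66
query mem[0x21]=0x4c, mem[0x22]=0x81, mem[0x08]=0x68

MEM[0x21,0x22,0x08] = 4c 81 68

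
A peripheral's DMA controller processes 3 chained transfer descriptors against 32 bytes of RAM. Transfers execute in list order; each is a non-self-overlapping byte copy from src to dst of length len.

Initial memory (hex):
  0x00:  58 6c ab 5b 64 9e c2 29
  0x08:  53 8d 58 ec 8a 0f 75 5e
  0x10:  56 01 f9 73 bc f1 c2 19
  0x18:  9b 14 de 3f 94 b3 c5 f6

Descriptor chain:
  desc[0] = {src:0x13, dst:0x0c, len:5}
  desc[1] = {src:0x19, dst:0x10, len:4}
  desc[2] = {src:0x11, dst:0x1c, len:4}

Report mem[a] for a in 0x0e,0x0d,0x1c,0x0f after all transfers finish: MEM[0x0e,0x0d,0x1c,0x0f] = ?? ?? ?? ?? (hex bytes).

MEM[0x0e,0x0d,0x1c,0x0f] = f1 bc de c2

[0] 0x13->0x0c len=5 : 73 bc f1 c2 19
[1] 0x19->0x10 len=4 : 14 de 3f 94
[2] 0x11->0x1c len=4 : de 3f 94 bc
query mem[0x0e]=0xf1, mem[0x0d]=0xbc, mem[0x1c]=0xde, mem[0x0f]=0xc2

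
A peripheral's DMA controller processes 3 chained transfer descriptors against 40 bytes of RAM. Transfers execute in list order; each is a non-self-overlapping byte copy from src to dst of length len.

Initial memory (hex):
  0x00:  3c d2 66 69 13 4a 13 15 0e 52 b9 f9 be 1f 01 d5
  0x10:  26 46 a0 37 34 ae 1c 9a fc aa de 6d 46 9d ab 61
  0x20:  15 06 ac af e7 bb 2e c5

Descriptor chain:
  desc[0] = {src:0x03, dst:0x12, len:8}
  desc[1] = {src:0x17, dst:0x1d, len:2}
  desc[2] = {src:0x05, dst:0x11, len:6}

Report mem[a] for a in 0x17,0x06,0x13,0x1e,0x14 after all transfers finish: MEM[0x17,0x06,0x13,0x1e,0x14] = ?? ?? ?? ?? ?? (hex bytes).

MEM[0x17,0x06,0x13,0x1e,0x14] = 0e 13 15 52 0e

D0: mem[0x12..0x19] <- [69 13 4a 13 15 0e 52 b9]
D1: mem[0x1d..0x1e] <- [0e 52]
D2: mem[0x11..0x16] <- [4a 13 15 0e 52 b9]
query mem[0x17]=0x0e, mem[0x06]=0x13, mem[0x13]=0x15, mem[0x1e]=0x52, mem[0x14]=0x0e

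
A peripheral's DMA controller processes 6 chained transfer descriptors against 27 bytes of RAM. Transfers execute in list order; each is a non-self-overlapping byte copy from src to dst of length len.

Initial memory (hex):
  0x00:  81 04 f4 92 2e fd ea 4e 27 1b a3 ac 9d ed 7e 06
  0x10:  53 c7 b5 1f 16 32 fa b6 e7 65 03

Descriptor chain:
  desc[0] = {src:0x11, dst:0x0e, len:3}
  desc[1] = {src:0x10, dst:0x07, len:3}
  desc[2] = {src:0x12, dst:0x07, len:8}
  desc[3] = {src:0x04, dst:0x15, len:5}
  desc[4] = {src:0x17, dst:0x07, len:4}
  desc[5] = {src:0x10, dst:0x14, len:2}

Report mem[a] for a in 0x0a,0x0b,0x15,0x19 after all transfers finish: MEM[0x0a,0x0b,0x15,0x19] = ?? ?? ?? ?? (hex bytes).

MEM[0x0a,0x0b,0x15,0x19] = 03 fa c7 1f

  after D0: wrote 3B at 0x0e = c7b51f
  after D1: wrote 3B at 0x07 = 1fc7b5
  after D2: wrote 8B at 0x07 = b51f1632fab6e765
  after D3: wrote 5B at 0x15 = 2efdeab51f
  after D4: wrote 4B at 0x07 = eab51f03
  after D5: wrote 2B at 0x14 = 1fc7
query mem[0x0a]=0x03, mem[0x0b]=0xfa, mem[0x15]=0xc7, mem[0x19]=0x1f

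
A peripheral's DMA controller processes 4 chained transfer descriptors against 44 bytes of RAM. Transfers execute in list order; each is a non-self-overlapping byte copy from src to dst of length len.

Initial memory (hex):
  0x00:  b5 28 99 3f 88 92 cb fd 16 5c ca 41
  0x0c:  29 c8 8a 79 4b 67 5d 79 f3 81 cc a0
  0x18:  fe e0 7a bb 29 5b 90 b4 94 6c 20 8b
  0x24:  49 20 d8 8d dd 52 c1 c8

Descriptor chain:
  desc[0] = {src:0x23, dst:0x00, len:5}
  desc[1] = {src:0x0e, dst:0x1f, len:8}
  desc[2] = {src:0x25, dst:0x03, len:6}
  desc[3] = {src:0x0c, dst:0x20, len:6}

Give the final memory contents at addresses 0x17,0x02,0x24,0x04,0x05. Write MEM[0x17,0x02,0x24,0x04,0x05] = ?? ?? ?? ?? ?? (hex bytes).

MEM[0x17,0x02,0x24,0x04,0x05] = a0 20 4b 81 8d

  after D0: wrote 5B at 0x00 = 8b4920d88d
  after D1: wrote 8B at 0x1f = 8a794b675d79f381
  after D2: wrote 6B at 0x03 = f3818ddd52c1
  after D3: wrote 6B at 0x20 = 29c88a794b67
query mem[0x17]=0xa0, mem[0x02]=0x20, mem[0x24]=0x4b, mem[0x04]=0x81, mem[0x05]=0x8d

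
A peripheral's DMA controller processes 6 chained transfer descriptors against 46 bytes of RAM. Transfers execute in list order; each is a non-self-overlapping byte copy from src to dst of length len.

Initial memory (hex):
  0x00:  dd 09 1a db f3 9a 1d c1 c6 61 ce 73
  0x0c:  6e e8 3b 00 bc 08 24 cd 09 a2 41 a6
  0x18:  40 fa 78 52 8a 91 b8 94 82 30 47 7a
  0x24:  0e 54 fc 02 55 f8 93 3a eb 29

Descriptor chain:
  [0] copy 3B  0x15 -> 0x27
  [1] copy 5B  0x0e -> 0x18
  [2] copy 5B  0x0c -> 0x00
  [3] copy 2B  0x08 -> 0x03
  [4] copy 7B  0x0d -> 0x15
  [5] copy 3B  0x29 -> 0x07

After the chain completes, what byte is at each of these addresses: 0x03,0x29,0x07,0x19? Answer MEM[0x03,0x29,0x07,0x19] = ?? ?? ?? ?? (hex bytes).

  after D0: wrote 3B at 0x27 = a241a6
  after D1: wrote 5B at 0x18 = 3b00bc0824
  after D2: wrote 5B at 0x00 = 6ee83b00bc
  after D3: wrote 2B at 0x03 = c661
  after D4: wrote 7B at 0x15 = e83b00bc0824cd
  after D5: wrote 3B at 0x07 = a6933a
query mem[0x03]=0xc6, mem[0x29]=0xa6, mem[0x07]=0xa6, mem[0x19]=0x08

MEM[0x03,0x29,0x07,0x19] = c6 a6 a6 08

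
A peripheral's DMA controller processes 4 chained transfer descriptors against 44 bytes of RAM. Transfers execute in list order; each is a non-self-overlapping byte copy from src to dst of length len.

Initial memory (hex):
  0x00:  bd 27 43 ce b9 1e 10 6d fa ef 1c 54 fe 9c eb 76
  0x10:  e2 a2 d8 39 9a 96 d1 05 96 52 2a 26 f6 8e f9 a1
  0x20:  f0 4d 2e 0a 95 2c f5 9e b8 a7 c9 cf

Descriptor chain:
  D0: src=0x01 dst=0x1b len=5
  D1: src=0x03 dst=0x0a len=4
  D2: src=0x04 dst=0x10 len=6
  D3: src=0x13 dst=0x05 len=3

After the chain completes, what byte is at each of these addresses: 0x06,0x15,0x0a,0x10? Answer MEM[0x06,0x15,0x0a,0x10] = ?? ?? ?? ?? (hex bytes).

MEM[0x06,0x15,0x0a,0x10] = fa ef ce b9

#0 dst[0x1b+5] := {0x27,0x43,0xce,0xb9,0x1e}
#1 dst[0x0a+4] := {0xce,0xb9,0x1e,0x10}
#2 dst[0x10+6] := {0xb9,0x1e,0x10,0x6d,0xfa,0xef}
#3 dst[0x05+3] := {0x6d,0xfa,0xef}
query mem[0x06]=0xfa, mem[0x15]=0xef, mem[0x0a]=0xce, mem[0x10]=0xb9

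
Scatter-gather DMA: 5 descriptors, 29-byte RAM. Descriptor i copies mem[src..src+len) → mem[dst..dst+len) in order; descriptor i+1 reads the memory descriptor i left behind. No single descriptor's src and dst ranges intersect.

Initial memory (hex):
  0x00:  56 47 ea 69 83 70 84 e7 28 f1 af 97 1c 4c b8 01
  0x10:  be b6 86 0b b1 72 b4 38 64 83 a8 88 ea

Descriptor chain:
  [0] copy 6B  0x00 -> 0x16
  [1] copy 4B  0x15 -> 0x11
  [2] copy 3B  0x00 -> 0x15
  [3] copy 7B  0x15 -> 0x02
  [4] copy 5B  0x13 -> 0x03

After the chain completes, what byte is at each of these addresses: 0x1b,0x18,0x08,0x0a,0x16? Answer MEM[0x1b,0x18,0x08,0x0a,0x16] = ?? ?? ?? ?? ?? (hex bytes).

  after D0: wrote 6B at 0x16 = 5647ea698370
  after D1: wrote 4B at 0x11 = 725647ea
  after D2: wrote 3B at 0x15 = 5647ea
  after D3: wrote 7B at 0x02 = 5647eaea698370
  after D4: wrote 5B at 0x03 = 47ea5647ea
query mem[0x1b]=0x70, mem[0x18]=0xea, mem[0x08]=0x70, mem[0x0a]=0xaf, mem[0x16]=0x47

MEM[0x1b,0x18,0x08,0x0a,0x16] = 70 ea 70 af 47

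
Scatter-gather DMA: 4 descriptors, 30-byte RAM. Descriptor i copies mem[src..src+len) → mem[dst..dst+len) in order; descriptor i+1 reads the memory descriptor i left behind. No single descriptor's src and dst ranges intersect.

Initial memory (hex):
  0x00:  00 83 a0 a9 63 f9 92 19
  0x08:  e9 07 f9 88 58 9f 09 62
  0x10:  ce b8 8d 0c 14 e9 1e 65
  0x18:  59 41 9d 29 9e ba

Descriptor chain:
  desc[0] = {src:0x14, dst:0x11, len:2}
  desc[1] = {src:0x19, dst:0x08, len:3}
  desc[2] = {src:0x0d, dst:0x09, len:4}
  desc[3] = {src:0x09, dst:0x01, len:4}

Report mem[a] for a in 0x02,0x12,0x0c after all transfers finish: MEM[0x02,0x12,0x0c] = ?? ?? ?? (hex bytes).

[0] 0x14->0x11 len=2 : 14 e9
[1] 0x19->0x08 len=3 : 41 9d 29
[2] 0x0d->0x09 len=4 : 9f 09 62 ce
[3] 0x09->0x01 len=4 : 9f 09 62 ce
query mem[0x02]=0x09, mem[0x12]=0xe9, mem[0x0c]=0xce

MEM[0x02,0x12,0x0c] = 09 e9 ce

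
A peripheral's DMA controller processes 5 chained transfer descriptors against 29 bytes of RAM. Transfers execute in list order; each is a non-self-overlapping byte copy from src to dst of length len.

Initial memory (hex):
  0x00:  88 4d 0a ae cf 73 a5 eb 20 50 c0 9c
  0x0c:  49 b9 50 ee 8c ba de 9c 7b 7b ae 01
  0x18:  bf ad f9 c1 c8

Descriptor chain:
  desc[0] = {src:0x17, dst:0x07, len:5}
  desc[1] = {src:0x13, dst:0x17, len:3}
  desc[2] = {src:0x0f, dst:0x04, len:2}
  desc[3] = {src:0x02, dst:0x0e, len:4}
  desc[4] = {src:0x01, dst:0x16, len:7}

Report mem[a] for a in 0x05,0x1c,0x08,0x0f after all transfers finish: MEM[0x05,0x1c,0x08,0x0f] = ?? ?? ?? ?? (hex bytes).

  after D0: wrote 5B at 0x07 = 01bfadf9c1
  after D1: wrote 3B at 0x17 = 9c7b7b
  after D2: wrote 2B at 0x04 = ee8c
  after D3: wrote 4B at 0x0e = 0aaeee8c
  after D4: wrote 7B at 0x16 = 4d0aaeee8ca501
query mem[0x05]=0x8c, mem[0x1c]=0x01, mem[0x08]=0xbf, mem[0x0f]=0xae

MEM[0x05,0x1c,0x08,0x0f] = 8c 01 bf ae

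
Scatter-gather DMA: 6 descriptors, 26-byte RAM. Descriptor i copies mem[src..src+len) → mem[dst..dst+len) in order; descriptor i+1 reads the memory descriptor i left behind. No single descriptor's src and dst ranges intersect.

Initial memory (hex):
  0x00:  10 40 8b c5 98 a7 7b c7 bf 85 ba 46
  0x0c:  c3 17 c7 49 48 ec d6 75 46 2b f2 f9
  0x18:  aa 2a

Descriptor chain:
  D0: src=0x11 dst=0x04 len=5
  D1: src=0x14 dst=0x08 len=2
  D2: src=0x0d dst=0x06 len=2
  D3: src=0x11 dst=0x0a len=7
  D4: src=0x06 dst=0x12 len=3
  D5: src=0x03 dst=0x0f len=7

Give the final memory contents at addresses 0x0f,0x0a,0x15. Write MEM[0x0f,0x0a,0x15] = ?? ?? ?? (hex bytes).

  after D0: wrote 5B at 0x04 = ecd675462b
  after D1: wrote 2B at 0x08 = 462b
  after D2: wrote 2B at 0x06 = 17c7
  after D3: wrote 7B at 0x0a = ecd675462bf2f9
  after D4: wrote 3B at 0x12 = 17c746
  after D5: wrote 7B at 0x0f = c5ecd617c7462b
query mem[0x0f]=0xc5, mem[0x0a]=0xec, mem[0x15]=0x2b

MEM[0x0f,0x0a,0x15] = c5 ec 2b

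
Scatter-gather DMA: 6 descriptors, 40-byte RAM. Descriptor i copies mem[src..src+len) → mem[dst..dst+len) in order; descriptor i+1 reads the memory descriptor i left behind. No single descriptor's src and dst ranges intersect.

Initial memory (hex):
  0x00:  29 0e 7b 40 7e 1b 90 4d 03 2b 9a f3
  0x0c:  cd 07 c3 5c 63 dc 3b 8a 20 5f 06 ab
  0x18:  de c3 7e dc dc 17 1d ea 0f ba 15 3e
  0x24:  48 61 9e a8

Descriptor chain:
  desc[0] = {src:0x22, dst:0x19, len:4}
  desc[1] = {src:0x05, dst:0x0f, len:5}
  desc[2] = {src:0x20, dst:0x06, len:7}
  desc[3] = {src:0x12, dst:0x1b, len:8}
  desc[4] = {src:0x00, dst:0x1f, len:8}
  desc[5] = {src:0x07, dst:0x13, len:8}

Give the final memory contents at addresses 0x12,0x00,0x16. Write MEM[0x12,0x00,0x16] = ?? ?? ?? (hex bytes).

[0] 0x22->0x19 len=4 : 15 3e 48 61
[1] 0x05->0x0f len=5 : 1b 90 4d 03 2b
[2] 0x20->0x06 len=7 : 0f ba 15 3e 48 61 9e
[3] 0x12->0x1b len=8 : 03 2b 20 5f 06 ab de 15
[4] 0x00->0x1f len=8 : 29 0e 7b 40 7e 1b 0f ba
[5] 0x07->0x13 len=8 : ba 15 3e 48 61 9e 07 c3
query mem[0x12]=0x03, mem[0x00]=0x29, mem[0x16]=0x48

MEM[0x12,0x00,0x16] = 03 29 48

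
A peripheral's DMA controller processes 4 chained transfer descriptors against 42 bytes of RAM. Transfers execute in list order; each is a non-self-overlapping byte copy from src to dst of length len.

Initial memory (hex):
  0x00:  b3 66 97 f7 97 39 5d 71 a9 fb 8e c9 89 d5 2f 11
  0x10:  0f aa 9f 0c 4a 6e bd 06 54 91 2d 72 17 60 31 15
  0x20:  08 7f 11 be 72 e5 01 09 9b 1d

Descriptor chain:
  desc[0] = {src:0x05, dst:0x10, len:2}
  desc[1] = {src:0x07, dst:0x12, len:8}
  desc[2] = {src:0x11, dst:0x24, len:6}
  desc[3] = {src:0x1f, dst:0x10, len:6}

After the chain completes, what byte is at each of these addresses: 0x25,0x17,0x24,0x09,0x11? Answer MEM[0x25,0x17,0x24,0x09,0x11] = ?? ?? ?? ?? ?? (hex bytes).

#0 dst[0x10+2] := {0x39,0x5d}
#1 dst[0x12+8] := {0x71,0xa9,0xfb,0x8e,0xc9,0x89,0xd5,0x2f}
#2 dst[0x24+6] := {0x5d,0x71,0xa9,0xfb,0x8e,0xc9}
#3 dst[0x10+6] := {0x15,0x08,0x7f,0x11,0xbe,0x5d}
query mem[0x25]=0x71, mem[0x17]=0x89, mem[0x24]=0x5d, mem[0x09]=0xfb, mem[0x11]=0x08

MEM[0x25,0x17,0x24,0x09,0x11] = 71 89 5d fb 08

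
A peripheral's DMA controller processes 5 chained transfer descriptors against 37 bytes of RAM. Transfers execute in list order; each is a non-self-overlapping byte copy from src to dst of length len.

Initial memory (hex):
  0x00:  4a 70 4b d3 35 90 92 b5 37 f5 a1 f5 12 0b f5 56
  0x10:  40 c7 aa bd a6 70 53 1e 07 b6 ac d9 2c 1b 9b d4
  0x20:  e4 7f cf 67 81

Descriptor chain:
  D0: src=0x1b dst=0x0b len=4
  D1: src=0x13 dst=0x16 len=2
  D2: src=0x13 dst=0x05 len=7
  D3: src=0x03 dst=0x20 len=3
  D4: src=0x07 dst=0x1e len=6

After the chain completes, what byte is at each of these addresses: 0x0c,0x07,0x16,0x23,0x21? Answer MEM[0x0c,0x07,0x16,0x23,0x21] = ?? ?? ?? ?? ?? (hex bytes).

MEM[0x0c,0x07,0x16,0x23,0x21] = 2c 70 bd 2c 07

  after D0: wrote 4B at 0x0b = d92c1b9b
  after D1: wrote 2B at 0x16 = bda6
  after D2: wrote 7B at 0x05 = bda670bda607b6
  after D3: wrote 3B at 0x20 = d335bd
  after D4: wrote 6B at 0x1e = 70bda607b62c
query mem[0x0c]=0x2c, mem[0x07]=0x70, mem[0x16]=0xbd, mem[0x23]=0x2c, mem[0x21]=0x07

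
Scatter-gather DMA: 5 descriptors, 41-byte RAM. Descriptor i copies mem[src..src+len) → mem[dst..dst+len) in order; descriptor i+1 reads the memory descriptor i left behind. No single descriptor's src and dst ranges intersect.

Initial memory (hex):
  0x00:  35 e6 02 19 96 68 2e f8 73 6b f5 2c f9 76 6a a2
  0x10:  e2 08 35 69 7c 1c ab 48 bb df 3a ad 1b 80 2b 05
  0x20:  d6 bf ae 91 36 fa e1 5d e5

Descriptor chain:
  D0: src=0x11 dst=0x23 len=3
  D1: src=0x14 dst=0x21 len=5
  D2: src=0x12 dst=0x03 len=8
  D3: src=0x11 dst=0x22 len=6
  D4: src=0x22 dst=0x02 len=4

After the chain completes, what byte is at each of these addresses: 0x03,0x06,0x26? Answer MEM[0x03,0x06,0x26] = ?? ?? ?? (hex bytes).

[0] 0x11->0x23 len=3 : 08 35 69
[1] 0x14->0x21 len=5 : 7c 1c ab 48 bb
[2] 0x12->0x03 len=8 : 35 69 7c 1c ab 48 bb df
[3] 0x11->0x22 len=6 : 08 35 69 7c 1c ab
[4] 0x22->0x02 len=4 : 08 35 69 7c
query mem[0x03]=0x35, mem[0x06]=0x1c, mem[0x26]=0x1c

MEM[0x03,0x06,0x26] = 35 1c 1c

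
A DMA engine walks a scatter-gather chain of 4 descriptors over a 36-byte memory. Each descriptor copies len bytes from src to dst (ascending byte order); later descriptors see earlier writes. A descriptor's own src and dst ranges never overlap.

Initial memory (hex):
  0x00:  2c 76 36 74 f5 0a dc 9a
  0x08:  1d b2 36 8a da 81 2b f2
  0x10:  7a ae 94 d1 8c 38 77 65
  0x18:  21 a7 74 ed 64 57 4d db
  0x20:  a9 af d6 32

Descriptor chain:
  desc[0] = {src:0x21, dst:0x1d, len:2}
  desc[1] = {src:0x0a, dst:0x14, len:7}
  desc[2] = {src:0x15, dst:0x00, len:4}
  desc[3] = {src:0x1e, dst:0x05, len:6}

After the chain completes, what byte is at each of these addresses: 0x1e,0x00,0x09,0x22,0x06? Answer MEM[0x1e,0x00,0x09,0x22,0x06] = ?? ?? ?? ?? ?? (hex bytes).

  after D0: wrote 2B at 0x1d = afd6
  after D1: wrote 7B at 0x14 = 368ada812bf27a
  after D2: wrote 4B at 0x00 = 8ada812b
  after D3: wrote 6B at 0x05 = d6dba9afd632
query mem[0x1e]=0xd6, mem[0x00]=0x8a, mem[0x09]=0xd6, mem[0x22]=0xd6, mem[0x06]=0xdb

MEM[0x1e,0x00,0x09,0x22,0x06] = d6 8a d6 d6 db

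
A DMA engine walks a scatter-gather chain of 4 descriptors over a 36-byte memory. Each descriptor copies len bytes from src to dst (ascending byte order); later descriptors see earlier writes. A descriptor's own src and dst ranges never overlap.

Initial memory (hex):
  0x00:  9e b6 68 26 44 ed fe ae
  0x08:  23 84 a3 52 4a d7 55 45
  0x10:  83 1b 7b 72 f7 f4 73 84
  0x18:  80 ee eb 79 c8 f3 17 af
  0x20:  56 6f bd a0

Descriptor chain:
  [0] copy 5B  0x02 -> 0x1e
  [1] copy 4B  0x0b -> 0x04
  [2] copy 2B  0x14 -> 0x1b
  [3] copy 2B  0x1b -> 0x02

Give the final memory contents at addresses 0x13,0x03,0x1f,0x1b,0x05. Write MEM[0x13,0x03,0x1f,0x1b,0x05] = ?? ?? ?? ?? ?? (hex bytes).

MEM[0x13,0x03,0x1f,0x1b,0x05] = 72 f4 26 f7 4a

#0 dst[0x1e+5] := {0x68,0x26,0x44,0xed,0xfe}
#1 dst[0x04+4] := {0x52,0x4a,0xd7,0x55}
#2 dst[0x1b+2] := {0xf7,0xf4}
#3 dst[0x02+2] := {0xf7,0xf4}
query mem[0x13]=0x72, mem[0x03]=0xf4, mem[0x1f]=0x26, mem[0x1b]=0xf7, mem[0x05]=0x4a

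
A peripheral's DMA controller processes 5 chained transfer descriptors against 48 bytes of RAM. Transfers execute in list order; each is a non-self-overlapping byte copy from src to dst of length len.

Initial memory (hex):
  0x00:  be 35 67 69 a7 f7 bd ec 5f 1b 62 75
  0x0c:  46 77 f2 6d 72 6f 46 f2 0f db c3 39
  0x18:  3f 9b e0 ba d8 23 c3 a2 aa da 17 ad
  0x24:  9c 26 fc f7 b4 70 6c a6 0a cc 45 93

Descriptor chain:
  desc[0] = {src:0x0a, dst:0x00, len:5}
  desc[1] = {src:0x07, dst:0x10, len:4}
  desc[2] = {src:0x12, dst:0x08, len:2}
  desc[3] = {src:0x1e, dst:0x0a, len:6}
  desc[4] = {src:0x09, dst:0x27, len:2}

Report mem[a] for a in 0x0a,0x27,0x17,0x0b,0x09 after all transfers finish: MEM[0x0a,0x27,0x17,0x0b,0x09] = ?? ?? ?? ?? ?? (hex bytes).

MEM[0x0a,0x27,0x17,0x0b,0x09] = c3 62 39 a2 62

[0] 0x0a->0x00 len=5 : 62 75 46 77 f2
[1] 0x07->0x10 len=4 : ec 5f 1b 62
[2] 0x12->0x08 len=2 : 1b 62
[3] 0x1e->0x0a len=6 : c3 a2 aa da 17 ad
[4] 0x09->0x27 len=2 : 62 c3
query mem[0x0a]=0xc3, mem[0x27]=0x62, mem[0x17]=0x39, mem[0x0b]=0xa2, mem[0x09]=0x62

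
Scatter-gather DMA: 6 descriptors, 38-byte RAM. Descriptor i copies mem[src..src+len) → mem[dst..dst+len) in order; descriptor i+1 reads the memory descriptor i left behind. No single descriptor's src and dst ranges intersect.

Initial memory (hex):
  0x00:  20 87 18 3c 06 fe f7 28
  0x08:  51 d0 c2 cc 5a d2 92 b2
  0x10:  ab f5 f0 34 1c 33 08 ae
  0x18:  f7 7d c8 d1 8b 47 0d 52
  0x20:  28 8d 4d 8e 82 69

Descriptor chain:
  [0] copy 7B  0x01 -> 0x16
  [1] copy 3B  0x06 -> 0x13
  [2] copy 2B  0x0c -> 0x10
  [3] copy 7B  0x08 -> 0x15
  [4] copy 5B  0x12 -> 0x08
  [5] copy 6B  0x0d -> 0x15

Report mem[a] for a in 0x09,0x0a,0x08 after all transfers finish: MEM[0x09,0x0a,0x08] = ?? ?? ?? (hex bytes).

MEM[0x09,0x0a,0x08] = f7 28 f0

  after D0: wrote 7B at 0x16 = 87183c06fef728
  after D1: wrote 3B at 0x13 = f72851
  after D2: wrote 2B at 0x10 = 5ad2
  after D3: wrote 7B at 0x15 = 51d0c2cc5ad292
  after D4: wrote 5B at 0x08 = f0f72851d0
  after D5: wrote 6B at 0x15 = d292b25ad2f0
query mem[0x09]=0xf7, mem[0x0a]=0x28, mem[0x08]=0xf0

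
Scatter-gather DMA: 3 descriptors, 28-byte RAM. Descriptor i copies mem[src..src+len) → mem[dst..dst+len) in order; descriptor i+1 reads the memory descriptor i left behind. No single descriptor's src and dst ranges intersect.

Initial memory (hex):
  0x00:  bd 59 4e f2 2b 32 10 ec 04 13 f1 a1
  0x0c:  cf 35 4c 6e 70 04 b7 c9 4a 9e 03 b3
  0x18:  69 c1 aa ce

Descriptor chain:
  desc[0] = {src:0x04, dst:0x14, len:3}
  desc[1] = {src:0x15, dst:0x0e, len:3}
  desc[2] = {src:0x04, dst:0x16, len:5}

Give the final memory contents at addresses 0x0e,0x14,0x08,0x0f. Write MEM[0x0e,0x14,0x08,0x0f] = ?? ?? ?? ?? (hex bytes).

MEM[0x0e,0x14,0x08,0x0f] = 32 2b 04 10

#0 dst[0x14+3] := {0x2b,0x32,0x10}
#1 dst[0x0e+3] := {0x32,0x10,0xb3}
#2 dst[0x16+5] := {0x2b,0x32,0x10,0xec,0x04}
query mem[0x0e]=0x32, mem[0x14]=0x2b, mem[0x08]=0x04, mem[0x0f]=0x10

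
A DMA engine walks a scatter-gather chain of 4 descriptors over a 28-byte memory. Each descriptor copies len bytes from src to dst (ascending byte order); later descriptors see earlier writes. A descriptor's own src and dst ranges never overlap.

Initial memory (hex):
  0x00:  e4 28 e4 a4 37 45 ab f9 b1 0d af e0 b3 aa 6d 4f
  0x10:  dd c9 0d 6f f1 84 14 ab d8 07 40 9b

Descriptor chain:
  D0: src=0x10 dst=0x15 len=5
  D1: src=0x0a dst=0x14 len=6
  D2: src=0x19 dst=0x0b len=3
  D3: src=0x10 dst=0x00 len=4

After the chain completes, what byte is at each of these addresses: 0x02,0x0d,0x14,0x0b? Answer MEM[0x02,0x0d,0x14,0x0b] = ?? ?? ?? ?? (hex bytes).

MEM[0x02,0x0d,0x14,0x0b] = 0d 9b af 4f

#0 dst[0x15+5] := {0xdd,0xc9,0x0d,0x6f,0xf1}
#1 dst[0x14+6] := {0xaf,0xe0,0xb3,0xaa,0x6d,0x4f}
#2 dst[0x0b+3] := {0x4f,0x40,0x9b}
#3 dst[0x00+4] := {0xdd,0xc9,0x0d,0x6f}
query mem[0x02]=0x0d, mem[0x0d]=0x9b, mem[0x14]=0xaf, mem[0x0b]=0x4f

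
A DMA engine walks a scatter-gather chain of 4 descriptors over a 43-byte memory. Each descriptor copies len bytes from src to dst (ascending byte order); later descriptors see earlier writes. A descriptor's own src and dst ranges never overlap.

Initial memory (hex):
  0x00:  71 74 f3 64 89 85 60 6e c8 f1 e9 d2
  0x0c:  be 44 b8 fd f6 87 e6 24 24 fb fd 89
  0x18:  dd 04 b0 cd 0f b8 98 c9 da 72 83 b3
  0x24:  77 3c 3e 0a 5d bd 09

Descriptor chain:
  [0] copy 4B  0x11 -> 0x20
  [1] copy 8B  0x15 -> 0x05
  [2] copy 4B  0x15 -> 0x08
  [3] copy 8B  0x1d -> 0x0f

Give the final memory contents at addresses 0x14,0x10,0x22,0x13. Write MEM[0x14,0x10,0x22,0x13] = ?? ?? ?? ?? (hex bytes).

MEM[0x14,0x10,0x22,0x13] = 24 98 24 e6

[0] 0x11->0x20 len=4 : 87 e6 24 24
[1] 0x15->0x05 len=8 : fb fd 89 dd 04 b0 cd 0f
[2] 0x15->0x08 len=4 : fb fd 89 dd
[3] 0x1d->0x0f len=8 : b8 98 c9 87 e6 24 24 77
query mem[0x14]=0x24, mem[0x10]=0x98, mem[0x22]=0x24, mem[0x13]=0xe6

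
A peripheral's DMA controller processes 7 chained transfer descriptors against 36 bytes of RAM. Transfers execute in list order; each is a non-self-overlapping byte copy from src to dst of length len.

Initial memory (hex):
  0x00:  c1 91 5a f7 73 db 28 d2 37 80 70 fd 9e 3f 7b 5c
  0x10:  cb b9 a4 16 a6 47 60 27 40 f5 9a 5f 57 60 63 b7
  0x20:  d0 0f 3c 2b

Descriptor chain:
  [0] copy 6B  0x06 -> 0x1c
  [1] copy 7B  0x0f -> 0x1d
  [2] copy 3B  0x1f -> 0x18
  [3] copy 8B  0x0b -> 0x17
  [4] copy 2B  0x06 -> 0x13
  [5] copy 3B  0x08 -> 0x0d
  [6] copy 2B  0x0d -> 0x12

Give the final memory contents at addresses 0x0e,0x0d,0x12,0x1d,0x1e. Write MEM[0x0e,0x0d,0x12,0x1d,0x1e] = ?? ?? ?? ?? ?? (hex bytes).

MEM[0x0e,0x0d,0x12,0x1d,0x1e] = 80 37 37 b9 a4

  after D0: wrote 6B at 0x1c = 28d2378070fd
  after D1: wrote 7B at 0x1d = 5ccbb9a416a647
  after D2: wrote 3B at 0x18 = b9a416
  after D3: wrote 8B at 0x17 = fd9e3f7b5ccbb9a4
  after D4: wrote 2B at 0x13 = 28d2
  after D5: wrote 3B at 0x0d = 378070
  after D6: wrote 2B at 0x12 = 3780
query mem[0x0e]=0x80, mem[0x0d]=0x37, mem[0x12]=0x37, mem[0x1d]=0xb9, mem[0x1e]=0xa4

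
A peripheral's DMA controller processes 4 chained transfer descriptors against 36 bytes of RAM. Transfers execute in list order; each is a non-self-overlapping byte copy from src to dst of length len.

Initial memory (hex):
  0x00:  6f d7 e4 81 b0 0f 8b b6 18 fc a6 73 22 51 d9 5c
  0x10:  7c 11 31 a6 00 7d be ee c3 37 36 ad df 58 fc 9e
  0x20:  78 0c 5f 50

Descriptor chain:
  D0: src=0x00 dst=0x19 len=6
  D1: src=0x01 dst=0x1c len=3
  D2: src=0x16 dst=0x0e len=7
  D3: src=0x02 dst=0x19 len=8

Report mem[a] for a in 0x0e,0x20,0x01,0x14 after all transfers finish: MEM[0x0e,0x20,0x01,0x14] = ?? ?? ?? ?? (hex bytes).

MEM[0x0e,0x20,0x01,0x14] = be fc d7 d7

  after D0: wrote 6B at 0x19 = 6fd7e481b00f
  after D1: wrote 3B at 0x1c = d7e481
  after D2: wrote 7B at 0x0e = beeec36fd7e4d7
  after D3: wrote 8B at 0x19 = e481b00f8bb618fc
query mem[0x0e]=0xbe, mem[0x20]=0xfc, mem[0x01]=0xd7, mem[0x14]=0xd7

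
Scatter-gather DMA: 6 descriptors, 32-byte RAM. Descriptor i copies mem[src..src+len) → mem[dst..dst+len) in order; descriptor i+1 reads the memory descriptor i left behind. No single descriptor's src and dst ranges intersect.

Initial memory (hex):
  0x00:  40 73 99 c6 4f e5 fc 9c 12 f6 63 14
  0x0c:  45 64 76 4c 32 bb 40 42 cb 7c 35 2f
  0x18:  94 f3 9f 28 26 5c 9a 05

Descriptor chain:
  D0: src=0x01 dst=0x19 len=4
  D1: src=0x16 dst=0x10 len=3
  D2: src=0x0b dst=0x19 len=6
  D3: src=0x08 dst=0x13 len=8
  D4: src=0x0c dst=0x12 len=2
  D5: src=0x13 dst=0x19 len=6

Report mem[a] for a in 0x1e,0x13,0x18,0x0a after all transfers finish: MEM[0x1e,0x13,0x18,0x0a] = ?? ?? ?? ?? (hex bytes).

[0] 0x01->0x19 len=4 : 73 99 c6 4f
[1] 0x16->0x10 len=3 : 35 2f 94
[2] 0x0b->0x19 len=6 : 14 45 64 76 4c 35
[3] 0x08->0x13 len=8 : 12 f6 63 14 45 64 76 4c
[4] 0x0c->0x12 len=2 : 45 64
[5] 0x13->0x19 len=6 : 64 f6 63 14 45 64
query mem[0x1e]=0x64, mem[0x13]=0x64, mem[0x18]=0x64, mem[0x0a]=0x63

MEM[0x1e,0x13,0x18,0x0a] = 64 64 64 63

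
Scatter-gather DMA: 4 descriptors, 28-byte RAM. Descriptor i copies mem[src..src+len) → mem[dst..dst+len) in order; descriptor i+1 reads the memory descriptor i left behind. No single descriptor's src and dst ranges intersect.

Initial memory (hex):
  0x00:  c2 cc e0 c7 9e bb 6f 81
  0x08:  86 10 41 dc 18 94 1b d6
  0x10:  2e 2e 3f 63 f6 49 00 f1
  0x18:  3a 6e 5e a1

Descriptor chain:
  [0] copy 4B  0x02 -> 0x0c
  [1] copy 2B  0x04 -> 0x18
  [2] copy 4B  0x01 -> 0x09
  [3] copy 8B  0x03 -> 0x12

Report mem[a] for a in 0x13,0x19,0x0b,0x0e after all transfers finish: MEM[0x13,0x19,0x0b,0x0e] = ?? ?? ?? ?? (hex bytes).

MEM[0x13,0x19,0x0b,0x0e] = 9e e0 c7 9e

#0 dst[0x0c+4] := {0xe0,0xc7,0x9e,0xbb}
#1 dst[0x18+2] := {0x9e,0xbb}
#2 dst[0x09+4] := {0xcc,0xe0,0xc7,0x9e}
#3 dst[0x12+8] := {0xc7,0x9e,0xbb,0x6f,0x81,0x86,0xcc,0xe0}
query mem[0x13]=0x9e, mem[0x19]=0xe0, mem[0x0b]=0xc7, mem[0x0e]=0x9e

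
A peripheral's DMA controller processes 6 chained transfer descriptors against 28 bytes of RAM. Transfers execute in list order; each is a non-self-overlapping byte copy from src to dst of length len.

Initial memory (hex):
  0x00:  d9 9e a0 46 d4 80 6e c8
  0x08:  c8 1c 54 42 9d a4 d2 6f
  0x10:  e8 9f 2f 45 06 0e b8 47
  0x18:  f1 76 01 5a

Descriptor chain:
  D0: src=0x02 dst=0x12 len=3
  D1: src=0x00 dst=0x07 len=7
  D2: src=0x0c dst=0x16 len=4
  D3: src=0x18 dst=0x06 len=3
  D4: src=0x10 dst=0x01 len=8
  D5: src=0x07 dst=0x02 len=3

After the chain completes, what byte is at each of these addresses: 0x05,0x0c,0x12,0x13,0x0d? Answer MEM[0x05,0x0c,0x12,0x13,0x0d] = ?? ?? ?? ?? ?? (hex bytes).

MEM[0x05,0x0c,0x12,0x13,0x0d] = d4 80 a0 46 6e

  after D0: wrote 3B at 0x12 = a046d4
  after D1: wrote 7B at 0x07 = d99ea046d4806e
  after D2: wrote 4B at 0x16 = 806ed26f
  after D3: wrote 3B at 0x06 = d26f01
  after D4: wrote 8B at 0x01 = e89fa046d40e806e
  after D5: wrote 3B at 0x02 = 806ea0
query mem[0x05]=0xd4, mem[0x0c]=0x80, mem[0x12]=0xa0, mem[0x13]=0x46, mem[0x0d]=0x6e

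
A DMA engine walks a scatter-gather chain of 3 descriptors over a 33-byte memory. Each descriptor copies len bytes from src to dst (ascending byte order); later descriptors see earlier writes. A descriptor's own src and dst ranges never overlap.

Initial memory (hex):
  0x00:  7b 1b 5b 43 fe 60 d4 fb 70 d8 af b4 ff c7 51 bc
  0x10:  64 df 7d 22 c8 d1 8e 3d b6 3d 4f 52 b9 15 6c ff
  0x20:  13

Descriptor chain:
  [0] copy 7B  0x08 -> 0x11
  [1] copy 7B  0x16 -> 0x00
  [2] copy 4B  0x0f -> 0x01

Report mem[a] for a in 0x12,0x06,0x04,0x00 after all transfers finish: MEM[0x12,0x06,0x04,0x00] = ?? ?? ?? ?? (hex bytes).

[0] 0x08->0x11 len=7 : 70 d8 af b4 ff c7 51
[1] 0x16->0x00 len=7 : c7 51 b6 3d 4f 52 b9
[2] 0x0f->0x01 len=4 : bc 64 70 d8
query mem[0x12]=0xd8, mem[0x06]=0xb9, mem[0x04]=0xd8, mem[0x00]=0xc7

MEM[0x12,0x06,0x04,0x00] = d8 b9 d8 c7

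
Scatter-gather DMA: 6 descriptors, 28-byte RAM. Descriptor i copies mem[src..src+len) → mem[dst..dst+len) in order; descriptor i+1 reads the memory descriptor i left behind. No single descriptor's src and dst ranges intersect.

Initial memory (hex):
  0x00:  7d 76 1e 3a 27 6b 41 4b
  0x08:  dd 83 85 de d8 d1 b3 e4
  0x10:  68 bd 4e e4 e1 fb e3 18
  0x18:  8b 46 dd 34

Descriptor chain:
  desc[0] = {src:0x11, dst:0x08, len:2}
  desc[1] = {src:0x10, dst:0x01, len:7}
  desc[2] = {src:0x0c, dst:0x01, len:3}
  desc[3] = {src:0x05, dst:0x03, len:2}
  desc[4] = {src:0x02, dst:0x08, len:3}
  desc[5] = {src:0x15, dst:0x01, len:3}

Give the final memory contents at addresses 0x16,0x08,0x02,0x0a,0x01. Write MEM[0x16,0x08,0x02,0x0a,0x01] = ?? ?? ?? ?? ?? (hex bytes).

[0] 0x11->0x08 len=2 : bd 4e
[1] 0x10->0x01 len=7 : 68 bd 4e e4 e1 fb e3
[2] 0x0c->0x01 len=3 : d8 d1 b3
[3] 0x05->0x03 len=2 : e1 fb
[4] 0x02->0x08 len=3 : d1 e1 fb
[5] 0x15->0x01 len=3 : fb e3 18
query mem[0x16]=0xe3, mem[0x08]=0xd1, mem[0x02]=0xe3, mem[0x0a]=0xfb, mem[0x01]=0xfb

MEM[0x16,0x08,0x02,0x0a,0x01] = e3 d1 e3 fb fb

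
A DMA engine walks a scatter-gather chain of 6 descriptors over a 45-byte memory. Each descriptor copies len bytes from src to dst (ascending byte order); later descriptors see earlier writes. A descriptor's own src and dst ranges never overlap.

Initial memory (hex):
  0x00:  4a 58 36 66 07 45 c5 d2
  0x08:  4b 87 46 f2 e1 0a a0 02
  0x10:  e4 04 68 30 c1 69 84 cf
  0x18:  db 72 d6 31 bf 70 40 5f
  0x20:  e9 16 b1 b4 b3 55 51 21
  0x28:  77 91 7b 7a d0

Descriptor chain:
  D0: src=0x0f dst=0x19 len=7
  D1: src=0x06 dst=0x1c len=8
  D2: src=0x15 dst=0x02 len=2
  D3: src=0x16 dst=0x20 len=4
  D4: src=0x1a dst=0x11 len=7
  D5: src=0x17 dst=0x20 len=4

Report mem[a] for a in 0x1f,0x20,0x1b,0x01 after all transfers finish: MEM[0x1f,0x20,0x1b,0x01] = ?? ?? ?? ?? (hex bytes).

MEM[0x1f,0x20,0x1b,0x01] = 87 84 04 58

#0 dst[0x19+7] := {0x02,0xe4,0x04,0x68,0x30,0xc1,0x69}
#1 dst[0x1c+8] := {0xc5,0xd2,0x4b,0x87,0x46,0xf2,0xe1,0x0a}
#2 dst[0x02+2] := {0x69,0x84}
#3 dst[0x20+4] := {0x84,0xcf,0xdb,0x02}
#4 dst[0x11+7] := {0xe4,0x04,0xc5,0xd2,0x4b,0x87,0x84}
#5 dst[0x20+4] := {0x84,0xdb,0x02,0xe4}
query mem[0x1f]=0x87, mem[0x20]=0x84, mem[0x1b]=0x04, mem[0x01]=0x58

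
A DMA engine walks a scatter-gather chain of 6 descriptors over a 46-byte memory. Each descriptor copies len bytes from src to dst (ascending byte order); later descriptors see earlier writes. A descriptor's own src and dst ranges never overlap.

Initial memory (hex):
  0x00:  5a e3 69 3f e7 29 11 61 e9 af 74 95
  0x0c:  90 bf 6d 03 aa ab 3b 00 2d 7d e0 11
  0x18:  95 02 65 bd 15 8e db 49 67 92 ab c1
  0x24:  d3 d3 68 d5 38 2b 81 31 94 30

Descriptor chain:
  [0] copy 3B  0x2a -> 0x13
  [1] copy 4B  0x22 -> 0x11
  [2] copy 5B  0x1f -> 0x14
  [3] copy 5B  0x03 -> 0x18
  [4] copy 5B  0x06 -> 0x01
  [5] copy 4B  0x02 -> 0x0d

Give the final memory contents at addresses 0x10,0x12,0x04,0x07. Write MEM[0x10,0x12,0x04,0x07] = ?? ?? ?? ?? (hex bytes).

MEM[0x10,0x12,0x04,0x07] = 74 c1 af 61

[0] 0x2a->0x13 len=3 : 81 31 94
[1] 0x22->0x11 len=4 : ab c1 d3 d3
[2] 0x1f->0x14 len=5 : 49 67 92 ab c1
[3] 0x03->0x18 len=5 : 3f e7 29 11 61
[4] 0x06->0x01 len=5 : 11 61 e9 af 74
[5] 0x02->0x0d len=4 : 61 e9 af 74
query mem[0x10]=0x74, mem[0x12]=0xc1, mem[0x04]=0xaf, mem[0x07]=0x61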